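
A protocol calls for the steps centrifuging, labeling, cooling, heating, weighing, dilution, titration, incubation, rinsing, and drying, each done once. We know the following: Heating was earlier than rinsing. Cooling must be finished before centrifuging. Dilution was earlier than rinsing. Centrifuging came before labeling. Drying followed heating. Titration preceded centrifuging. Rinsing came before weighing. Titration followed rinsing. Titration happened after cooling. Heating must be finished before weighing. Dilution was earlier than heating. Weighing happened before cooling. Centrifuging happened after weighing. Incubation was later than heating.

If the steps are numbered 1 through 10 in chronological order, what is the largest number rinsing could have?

5

Rinsing must come before centrifuging, cooling, labeling, titration, and weighing — 5 steps forced after it.
Everything else can be placed before rinsing in some valid order, so rinsing can sit as late as position 10 − 5 = 5.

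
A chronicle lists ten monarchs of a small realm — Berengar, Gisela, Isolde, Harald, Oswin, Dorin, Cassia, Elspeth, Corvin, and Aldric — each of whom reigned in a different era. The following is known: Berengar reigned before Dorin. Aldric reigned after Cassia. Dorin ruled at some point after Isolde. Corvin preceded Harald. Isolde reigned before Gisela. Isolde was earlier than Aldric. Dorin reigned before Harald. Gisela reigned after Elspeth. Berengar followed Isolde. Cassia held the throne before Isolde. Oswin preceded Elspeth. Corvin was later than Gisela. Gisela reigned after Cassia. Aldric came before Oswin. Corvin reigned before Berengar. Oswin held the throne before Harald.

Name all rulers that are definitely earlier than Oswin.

Aldric, Cassia, Isolde

Directly stated before Oswin: Aldric.
Cassia reaches Oswin via Cassia → Aldric → Oswin.
Isolde reaches Oswin via Isolde → Aldric → Oswin.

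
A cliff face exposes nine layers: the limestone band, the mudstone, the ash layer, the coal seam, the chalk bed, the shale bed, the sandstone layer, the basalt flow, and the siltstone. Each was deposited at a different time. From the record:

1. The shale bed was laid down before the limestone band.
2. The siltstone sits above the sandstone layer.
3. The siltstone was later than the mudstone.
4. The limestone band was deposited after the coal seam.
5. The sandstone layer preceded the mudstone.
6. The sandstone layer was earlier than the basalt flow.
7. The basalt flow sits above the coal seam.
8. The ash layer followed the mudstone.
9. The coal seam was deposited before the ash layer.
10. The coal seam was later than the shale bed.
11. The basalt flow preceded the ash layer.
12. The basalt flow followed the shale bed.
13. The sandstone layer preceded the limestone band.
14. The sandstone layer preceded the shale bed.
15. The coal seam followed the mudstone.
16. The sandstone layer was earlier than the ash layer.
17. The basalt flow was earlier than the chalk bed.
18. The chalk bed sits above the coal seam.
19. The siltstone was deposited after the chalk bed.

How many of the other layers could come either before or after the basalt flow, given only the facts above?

Forced before the basalt flow: the coal seam, the mudstone, the sandstone layer, and the shale bed; forced after the basalt flow: the ash layer, the chalk bed, and the siltstone.
That leaves the limestone band with no forced order relative to the basalt flow — 1.

1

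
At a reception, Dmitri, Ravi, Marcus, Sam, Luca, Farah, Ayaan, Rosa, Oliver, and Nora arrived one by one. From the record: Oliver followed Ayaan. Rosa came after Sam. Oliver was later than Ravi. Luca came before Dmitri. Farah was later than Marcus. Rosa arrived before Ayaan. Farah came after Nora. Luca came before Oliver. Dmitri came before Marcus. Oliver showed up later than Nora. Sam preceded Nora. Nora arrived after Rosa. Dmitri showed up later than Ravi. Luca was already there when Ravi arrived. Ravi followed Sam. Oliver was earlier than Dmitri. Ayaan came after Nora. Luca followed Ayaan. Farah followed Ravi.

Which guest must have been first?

Sam has a chain of constraints placing them before every other guest, so Sam must be first.

Sam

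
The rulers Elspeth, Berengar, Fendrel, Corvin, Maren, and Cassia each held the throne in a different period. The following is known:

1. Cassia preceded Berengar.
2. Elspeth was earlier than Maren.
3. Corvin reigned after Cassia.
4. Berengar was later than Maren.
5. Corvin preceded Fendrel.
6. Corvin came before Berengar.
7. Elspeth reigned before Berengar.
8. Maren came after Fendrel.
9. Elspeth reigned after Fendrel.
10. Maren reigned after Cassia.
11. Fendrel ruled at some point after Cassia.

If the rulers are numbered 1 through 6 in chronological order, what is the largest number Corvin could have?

Corvin must come before Berengar, Elspeth, Fendrel, and Maren — 4 rulers forced after them.
Everything else can be placed before Corvin in some valid order, so Corvin can sit as late as position 6 − 4 = 2.

2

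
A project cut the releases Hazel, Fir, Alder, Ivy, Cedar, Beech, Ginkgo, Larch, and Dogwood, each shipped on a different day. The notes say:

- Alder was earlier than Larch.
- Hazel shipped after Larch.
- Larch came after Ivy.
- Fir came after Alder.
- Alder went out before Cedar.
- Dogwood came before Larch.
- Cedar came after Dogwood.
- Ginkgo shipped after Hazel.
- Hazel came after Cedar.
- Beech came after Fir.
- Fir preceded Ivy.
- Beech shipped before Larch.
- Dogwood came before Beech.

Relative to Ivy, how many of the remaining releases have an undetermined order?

Forced before Ivy: Alder and Fir; forced after Ivy: Ginkgo, Hazel, and Larch.
That leaves Beech, Cedar, and Dogwood with no forced order relative to Ivy — 3.

3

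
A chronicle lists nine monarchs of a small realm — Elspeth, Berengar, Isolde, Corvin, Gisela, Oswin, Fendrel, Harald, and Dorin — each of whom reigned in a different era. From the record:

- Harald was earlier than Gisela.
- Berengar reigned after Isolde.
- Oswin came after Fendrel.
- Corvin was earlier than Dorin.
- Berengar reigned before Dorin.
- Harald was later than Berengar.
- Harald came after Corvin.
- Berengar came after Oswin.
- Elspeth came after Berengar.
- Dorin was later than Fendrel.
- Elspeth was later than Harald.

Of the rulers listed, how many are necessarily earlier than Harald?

5

Directly stated before Harald: Berengar and Corvin.
Fendrel reaches Harald via Fendrel → Oswin → Berengar → Harald.
Isolde reaches Harald via Isolde → Berengar → Harald.
Oswin reaches Harald via Oswin → Berengar → Harald.
No chain forces Dorin (or any of the others) ahead of Harald.
That's Berengar, Corvin, Fendrel, Isolde, and Oswin — 5 in all.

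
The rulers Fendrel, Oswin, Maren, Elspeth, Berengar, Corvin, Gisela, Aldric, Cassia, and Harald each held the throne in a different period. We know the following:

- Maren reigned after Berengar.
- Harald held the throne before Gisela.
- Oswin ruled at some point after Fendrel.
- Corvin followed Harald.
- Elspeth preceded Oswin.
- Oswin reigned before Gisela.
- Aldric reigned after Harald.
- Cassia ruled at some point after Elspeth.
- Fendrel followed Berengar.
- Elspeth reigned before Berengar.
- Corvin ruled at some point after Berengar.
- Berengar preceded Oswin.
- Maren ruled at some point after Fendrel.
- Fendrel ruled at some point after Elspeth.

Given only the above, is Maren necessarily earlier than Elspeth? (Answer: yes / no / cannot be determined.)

no

Tracing the constraints gives Elspeth → Fendrel → Maren, so Elspeth must come before Maren.
That means Maren cannot be before Elspeth.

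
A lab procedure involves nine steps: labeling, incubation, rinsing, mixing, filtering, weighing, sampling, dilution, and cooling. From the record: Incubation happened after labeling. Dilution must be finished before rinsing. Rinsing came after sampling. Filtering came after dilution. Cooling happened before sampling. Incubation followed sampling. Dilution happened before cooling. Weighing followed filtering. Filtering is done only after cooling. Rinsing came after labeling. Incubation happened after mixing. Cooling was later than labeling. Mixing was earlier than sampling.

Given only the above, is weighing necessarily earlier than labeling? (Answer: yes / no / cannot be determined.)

Tracing the constraints gives labeling → cooling → filtering → weighing, so labeling must come before weighing.
That means weighing cannot be before labeling.

no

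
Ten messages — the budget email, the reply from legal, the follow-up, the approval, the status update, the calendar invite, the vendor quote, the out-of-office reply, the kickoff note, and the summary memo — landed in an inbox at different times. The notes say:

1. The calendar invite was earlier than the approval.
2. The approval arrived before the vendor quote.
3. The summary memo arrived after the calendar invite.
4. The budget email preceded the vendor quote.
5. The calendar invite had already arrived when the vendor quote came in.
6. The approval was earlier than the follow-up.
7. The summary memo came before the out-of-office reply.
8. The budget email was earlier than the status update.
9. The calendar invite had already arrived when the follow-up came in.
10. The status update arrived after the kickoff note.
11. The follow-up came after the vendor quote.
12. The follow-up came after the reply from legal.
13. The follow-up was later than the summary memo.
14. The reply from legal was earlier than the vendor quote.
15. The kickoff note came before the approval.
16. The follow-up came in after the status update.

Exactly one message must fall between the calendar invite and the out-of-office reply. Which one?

the summary memo

Tracing the constraints gives the calendar invite → the summary memo → the out-of-office reply, so the summary memo sits after the calendar invite and before the out-of-office reply.
No other message is forced both after the calendar invite and before the out-of-office reply.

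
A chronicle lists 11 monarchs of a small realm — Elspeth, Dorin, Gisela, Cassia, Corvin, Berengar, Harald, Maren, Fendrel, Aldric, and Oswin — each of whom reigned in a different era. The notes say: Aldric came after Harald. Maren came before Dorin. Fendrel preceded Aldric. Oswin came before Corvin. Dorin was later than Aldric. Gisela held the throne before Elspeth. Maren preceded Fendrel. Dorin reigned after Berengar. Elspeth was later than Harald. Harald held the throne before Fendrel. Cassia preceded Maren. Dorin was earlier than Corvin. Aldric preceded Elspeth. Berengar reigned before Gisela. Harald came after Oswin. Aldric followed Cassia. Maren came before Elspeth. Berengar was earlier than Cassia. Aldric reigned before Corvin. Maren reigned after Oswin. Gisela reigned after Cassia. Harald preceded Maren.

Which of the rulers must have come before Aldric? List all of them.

Berengar, Cassia, Fendrel, Harald, Maren, Oswin

Directly stated before Aldric: Cassia, Fendrel, and Harald.
Berengar reaches Aldric via Berengar → Cassia → Aldric.
Maren reaches Aldric via Maren → Fendrel → Aldric.
Oswin reaches Aldric via Oswin → Harald → Aldric.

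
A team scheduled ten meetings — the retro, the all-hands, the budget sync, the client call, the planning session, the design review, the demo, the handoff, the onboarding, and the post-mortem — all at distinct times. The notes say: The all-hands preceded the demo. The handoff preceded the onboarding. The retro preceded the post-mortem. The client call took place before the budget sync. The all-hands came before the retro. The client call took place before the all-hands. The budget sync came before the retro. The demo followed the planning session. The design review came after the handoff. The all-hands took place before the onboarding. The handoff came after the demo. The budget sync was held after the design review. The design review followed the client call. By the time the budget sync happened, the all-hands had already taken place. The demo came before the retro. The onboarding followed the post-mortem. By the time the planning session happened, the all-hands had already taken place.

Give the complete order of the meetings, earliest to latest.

The constraints fix every adjacent pair, so only one ordering works:
the client call → the all-hands → the planning session → the demo → the handoff → the design review → the budget sync → the retro → the post-mortem → the onboarding.

the client call, the all-hands, the planning session, the demo, the handoff, the design review, the budget sync, the retro, the post-mortem, the onboarding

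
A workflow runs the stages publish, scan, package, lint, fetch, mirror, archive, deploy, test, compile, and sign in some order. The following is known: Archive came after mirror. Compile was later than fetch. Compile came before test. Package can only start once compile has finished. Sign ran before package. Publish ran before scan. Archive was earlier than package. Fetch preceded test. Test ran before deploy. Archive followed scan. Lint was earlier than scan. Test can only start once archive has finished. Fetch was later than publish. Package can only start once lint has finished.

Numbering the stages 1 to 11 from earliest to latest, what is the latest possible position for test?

10

Test must come before deploy — 1 stage forced after it.
Everything else can be placed before test in some valid order, so test can sit as late as position 11 − 1 = 10.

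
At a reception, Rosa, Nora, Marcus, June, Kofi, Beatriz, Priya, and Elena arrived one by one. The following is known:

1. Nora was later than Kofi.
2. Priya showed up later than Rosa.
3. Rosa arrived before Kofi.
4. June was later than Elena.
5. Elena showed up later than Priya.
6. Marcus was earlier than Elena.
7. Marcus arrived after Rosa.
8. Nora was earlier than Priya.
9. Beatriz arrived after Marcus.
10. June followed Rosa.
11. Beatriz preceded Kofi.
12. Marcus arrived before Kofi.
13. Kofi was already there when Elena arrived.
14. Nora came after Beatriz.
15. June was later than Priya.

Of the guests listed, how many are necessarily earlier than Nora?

Directly stated before Nora: Beatriz and Kofi.
Marcus reaches Nora via Marcus → Kofi → Nora.
Rosa reaches Nora via Rosa → Kofi → Nora.
No chain forces June (or any of the others) ahead of Nora.
That's Beatriz, Kofi, Marcus, and Rosa — 4 in all.

4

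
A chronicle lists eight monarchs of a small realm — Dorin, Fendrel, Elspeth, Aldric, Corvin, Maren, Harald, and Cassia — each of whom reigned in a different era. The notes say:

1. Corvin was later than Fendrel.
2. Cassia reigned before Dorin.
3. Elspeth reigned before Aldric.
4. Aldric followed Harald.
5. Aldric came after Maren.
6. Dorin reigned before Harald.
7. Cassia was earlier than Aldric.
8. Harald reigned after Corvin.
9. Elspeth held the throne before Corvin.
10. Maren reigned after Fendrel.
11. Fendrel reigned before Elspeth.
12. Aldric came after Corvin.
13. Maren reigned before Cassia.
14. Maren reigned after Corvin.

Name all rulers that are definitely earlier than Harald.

Cassia, Corvin, Dorin, Elspeth, Fendrel, Maren

Directly stated before Harald: Corvin and Dorin.
Cassia reaches Harald via Cassia → Dorin → Harald.
Elspeth reaches Harald via Elspeth → Corvin → Harald.
Fendrel reaches Harald via Fendrel → Corvin → Harald.
Likewise Maren reaches Harald by chaining the stated constraints.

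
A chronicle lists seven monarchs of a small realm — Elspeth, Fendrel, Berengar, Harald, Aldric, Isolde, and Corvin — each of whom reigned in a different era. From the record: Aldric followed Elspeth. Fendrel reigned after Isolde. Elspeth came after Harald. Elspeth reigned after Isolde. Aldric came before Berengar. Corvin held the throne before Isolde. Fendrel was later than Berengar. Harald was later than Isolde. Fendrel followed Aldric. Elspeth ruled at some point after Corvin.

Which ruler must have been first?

Corvin has a chain of constraints placing them before every other ruler, so Corvin must be first.

Corvin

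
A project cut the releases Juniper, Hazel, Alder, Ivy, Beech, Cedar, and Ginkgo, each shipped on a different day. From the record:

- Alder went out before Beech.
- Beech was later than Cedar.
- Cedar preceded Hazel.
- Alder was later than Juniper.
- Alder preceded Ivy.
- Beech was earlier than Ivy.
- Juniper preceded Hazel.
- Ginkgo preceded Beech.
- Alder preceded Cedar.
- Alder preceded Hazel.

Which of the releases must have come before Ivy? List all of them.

Directly stated before Ivy: Alder and Beech.
Cedar reaches Ivy via Cedar → Beech → Ivy.
Ginkgo reaches Ivy via Ginkgo → Beech → Ivy.
Juniper reaches Ivy via Juniper → Alder → Ivy.
No chain forces Hazel ahead of Ivy.

Alder, Beech, Cedar, Ginkgo, Juniper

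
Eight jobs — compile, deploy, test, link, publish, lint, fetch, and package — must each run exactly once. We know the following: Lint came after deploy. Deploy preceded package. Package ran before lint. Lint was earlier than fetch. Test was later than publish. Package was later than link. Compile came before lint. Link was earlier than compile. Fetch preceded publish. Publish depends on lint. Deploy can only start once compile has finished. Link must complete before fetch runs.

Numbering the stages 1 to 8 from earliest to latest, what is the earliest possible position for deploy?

3

Compile and link must both come before deploy — 2 forced predecessors.
Nothing else is forced ahead of deploy, so its earliest slot is position 2 + 1 = 3.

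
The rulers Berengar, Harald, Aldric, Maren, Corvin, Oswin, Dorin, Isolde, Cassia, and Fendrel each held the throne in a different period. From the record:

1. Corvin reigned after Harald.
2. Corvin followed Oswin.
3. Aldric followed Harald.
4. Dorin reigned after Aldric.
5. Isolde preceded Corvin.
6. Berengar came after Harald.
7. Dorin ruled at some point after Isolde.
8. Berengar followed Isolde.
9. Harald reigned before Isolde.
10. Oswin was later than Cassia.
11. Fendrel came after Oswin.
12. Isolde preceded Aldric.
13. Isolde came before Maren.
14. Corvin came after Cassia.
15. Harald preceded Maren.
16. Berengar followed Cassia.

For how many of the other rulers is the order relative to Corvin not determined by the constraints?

Forced before Corvin: Cassia, Harald, Isolde, and Oswin.
That leaves Aldric, Berengar, Dorin, Fendrel, and Maren with no forced order relative to Corvin — 5.

5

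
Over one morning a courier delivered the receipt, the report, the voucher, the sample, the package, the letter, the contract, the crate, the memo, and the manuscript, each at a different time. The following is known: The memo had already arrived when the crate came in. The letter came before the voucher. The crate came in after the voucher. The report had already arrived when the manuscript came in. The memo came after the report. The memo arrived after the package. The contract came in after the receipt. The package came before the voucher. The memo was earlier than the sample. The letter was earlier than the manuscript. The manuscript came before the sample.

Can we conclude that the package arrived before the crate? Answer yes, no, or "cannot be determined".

Chain the constraints: the package → the voucher → the crate. Each link is directly stated, so the package comes before the crate.

yes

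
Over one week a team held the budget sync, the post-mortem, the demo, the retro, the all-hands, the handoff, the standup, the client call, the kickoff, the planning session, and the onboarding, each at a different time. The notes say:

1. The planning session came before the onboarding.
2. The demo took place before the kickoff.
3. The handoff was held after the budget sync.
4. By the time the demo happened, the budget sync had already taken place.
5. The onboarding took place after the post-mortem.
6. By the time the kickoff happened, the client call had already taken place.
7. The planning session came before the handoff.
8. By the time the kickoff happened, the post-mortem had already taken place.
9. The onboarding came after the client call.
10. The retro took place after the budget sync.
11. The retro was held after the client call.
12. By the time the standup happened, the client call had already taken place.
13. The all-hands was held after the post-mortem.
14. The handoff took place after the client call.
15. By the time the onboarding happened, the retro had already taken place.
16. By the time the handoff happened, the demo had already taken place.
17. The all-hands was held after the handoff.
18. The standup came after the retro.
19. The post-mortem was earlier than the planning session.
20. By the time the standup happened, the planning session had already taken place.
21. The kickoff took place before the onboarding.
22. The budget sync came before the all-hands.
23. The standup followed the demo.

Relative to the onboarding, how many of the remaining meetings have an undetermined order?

Forced before the onboarding: the budget sync, the client call, the demo, the kickoff, the planning session, the post-mortem, and the retro.
That leaves the all-hands, the handoff, and the standup with no forced order relative to the onboarding — 3.

3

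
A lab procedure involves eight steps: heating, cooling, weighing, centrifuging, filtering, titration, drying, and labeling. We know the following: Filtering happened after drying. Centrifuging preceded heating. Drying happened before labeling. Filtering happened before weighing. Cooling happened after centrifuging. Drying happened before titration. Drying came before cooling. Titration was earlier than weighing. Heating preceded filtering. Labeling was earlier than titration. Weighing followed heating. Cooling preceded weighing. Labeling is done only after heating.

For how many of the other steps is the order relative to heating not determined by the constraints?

2

Forced before heating: centrifuging; forced after heating: filtering, labeling, titration, and weighing.
That leaves cooling and drying with no forced order relative to heating — 2.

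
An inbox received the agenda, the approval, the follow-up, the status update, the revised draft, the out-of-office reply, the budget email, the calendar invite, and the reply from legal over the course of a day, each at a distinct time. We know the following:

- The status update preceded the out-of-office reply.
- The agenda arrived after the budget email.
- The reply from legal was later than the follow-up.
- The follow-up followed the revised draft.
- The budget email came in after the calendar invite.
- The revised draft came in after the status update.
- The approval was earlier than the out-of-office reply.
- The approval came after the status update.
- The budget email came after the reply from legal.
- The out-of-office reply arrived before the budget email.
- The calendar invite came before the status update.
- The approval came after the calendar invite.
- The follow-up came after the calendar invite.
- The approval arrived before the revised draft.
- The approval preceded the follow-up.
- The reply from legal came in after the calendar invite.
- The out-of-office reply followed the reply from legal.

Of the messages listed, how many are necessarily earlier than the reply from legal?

Directly stated before the reply from legal: the calendar invite and the follow-up.
The approval reaches the reply from legal via the approval → the follow-up → the reply from legal.
The revised draft reaches the reply from legal via the revised draft → the follow-up → the reply from legal.
The status update reaches the reply from legal via the status update → the approval → the follow-up → the reply from legal.
No chain forces the agenda (or any of the others) ahead of the reply from legal.
That's the approval, the calendar invite, the follow-up, the revised draft, and the status update — 5 in all.

5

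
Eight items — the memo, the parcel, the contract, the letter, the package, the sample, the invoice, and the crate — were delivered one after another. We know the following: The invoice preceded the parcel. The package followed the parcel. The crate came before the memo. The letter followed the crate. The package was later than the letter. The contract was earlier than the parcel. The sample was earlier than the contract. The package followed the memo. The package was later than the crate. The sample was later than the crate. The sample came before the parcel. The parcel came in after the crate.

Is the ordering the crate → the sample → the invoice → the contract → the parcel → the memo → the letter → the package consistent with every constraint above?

Check each stated constraint against the proposed order — e.g. the crate is ahead of the letter; the crate is ahead of the package. Every pair is in the required order; nothing is violated.

yes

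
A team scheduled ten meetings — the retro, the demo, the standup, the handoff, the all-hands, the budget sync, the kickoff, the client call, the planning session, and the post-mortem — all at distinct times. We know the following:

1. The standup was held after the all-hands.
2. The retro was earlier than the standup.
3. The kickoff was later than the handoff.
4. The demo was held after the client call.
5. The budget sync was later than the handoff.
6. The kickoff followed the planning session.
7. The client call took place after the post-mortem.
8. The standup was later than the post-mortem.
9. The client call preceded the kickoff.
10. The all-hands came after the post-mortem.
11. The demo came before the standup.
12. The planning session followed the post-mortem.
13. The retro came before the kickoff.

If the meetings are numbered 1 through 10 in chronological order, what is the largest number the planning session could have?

9

The planning session must come before the kickoff — 1 meeting forced after it.
Everything else can be placed before the planning session in some valid order, so the planning session can sit as late as position 10 − 1 = 9.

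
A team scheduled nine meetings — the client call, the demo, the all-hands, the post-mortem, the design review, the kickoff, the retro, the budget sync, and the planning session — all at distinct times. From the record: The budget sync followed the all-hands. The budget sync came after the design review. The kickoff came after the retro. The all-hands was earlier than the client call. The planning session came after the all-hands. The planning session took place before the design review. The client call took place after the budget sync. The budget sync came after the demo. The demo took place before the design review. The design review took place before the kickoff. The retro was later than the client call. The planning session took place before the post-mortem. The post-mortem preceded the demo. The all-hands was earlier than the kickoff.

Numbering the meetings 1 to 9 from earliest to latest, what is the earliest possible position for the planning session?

The all-hands must come before the planning session — 1 forced predecessor.
Nothing else is forced ahead of the planning session, so its earliest slot is position 1 + 1 = 2.

2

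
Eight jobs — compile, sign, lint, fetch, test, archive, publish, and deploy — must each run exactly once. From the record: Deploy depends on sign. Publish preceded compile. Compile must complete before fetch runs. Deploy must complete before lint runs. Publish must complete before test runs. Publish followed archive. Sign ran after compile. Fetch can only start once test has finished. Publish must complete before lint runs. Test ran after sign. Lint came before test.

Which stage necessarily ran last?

fetch

Every other stage has a chain of constraints placing it before fetch, so fetch is last.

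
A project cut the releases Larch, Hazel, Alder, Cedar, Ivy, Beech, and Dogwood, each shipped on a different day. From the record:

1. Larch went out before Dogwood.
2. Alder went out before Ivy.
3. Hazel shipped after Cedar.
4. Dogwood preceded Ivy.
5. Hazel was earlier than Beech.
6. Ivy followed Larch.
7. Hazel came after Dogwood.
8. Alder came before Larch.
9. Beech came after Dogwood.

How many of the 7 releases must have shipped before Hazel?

4

Directly stated before Hazel: Cedar and Dogwood.
Alder reaches Hazel via Alder → Larch → Dogwood → Hazel.
Larch reaches Hazel via Larch → Dogwood → Hazel.
No chain forces Ivy (or any of the others) ahead of Hazel.
That's Alder, Cedar, Dogwood, and Larch — 4 in all.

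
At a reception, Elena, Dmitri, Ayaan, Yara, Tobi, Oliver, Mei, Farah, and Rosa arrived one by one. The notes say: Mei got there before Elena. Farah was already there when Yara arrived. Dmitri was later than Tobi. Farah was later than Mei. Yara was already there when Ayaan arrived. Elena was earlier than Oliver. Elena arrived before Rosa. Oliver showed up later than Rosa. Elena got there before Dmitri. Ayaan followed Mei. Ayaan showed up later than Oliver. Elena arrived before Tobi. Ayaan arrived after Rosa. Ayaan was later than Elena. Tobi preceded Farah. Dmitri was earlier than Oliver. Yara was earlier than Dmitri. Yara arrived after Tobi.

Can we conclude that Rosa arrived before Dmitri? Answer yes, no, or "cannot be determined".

No chain of stated constraints runs from Rosa to Dmitri, and none runs from Dmitri to Rosa either.
So the relative order of Rosa and Dmitri is not fixed by the given facts.

cannot be determined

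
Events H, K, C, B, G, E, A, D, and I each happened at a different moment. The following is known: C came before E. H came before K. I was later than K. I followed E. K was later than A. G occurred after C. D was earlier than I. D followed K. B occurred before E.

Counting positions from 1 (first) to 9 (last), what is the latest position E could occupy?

E must come before I — 1 event forced after it.
Everything else can be placed before E in some valid order, so E can sit as late as position 9 − 1 = 8.

8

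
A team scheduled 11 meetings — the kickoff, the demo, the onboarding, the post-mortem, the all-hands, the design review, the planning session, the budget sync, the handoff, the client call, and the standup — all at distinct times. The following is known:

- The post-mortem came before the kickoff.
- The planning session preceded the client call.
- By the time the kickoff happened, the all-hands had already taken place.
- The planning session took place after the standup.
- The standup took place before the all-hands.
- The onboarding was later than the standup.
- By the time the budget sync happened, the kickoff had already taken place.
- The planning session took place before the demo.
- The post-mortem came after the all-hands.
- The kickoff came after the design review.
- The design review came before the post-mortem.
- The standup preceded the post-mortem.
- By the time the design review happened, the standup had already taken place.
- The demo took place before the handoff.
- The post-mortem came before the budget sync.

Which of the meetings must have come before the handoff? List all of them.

the demo, the planning session, the standup

Directly stated before the handoff: the demo.
The planning session reaches the handoff via the planning session → the demo → the handoff.
The standup reaches the handoff via the standup → the planning session → the demo → the handoff.
No chain forces the onboarding (or any of the others) ahead of the handoff.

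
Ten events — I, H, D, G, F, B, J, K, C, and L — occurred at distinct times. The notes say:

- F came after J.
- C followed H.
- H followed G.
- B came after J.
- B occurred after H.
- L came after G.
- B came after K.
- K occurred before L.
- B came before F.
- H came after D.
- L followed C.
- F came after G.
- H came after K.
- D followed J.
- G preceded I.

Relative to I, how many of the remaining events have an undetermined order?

Forced before I: G.
That leaves B, C, D, F, H, J, K, and L with no forced order relative to I — 8.

8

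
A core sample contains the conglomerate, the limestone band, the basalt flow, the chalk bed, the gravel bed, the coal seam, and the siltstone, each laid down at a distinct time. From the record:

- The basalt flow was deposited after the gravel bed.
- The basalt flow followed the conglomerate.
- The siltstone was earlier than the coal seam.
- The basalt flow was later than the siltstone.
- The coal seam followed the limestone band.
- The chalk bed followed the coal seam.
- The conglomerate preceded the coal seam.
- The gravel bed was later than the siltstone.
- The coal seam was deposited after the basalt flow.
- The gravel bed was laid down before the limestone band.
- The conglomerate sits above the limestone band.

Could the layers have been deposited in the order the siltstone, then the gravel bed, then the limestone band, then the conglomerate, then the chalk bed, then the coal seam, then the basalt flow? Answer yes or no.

The constraints require the coal seam before the chalk bed, but in the proposed sequence the chalk bed appears ahead of the coal seam. That one violation is enough.

no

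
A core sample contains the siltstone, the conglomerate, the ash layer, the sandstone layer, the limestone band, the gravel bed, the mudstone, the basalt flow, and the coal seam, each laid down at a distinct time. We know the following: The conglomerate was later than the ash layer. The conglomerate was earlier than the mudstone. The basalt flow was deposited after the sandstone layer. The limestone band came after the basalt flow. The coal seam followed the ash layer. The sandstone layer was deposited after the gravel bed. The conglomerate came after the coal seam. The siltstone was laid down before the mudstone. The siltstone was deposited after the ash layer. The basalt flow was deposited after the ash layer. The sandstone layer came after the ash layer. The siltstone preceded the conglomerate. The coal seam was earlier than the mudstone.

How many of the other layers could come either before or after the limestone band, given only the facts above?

Forced before the limestone band: the ash layer, the basalt flow, the gravel bed, and the sandstone layer.
That leaves the coal seam, the conglomerate, the mudstone, and the siltstone with no forced order relative to the limestone band — 4.

4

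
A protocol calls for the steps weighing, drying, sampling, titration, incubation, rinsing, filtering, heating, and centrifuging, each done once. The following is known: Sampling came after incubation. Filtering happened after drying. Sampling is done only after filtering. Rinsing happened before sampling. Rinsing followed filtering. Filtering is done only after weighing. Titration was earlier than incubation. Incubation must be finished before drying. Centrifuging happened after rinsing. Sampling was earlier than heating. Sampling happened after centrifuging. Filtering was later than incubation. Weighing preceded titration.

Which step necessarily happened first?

Weighing has a chain of constraints placing it before every other step, so weighing must be first.

weighing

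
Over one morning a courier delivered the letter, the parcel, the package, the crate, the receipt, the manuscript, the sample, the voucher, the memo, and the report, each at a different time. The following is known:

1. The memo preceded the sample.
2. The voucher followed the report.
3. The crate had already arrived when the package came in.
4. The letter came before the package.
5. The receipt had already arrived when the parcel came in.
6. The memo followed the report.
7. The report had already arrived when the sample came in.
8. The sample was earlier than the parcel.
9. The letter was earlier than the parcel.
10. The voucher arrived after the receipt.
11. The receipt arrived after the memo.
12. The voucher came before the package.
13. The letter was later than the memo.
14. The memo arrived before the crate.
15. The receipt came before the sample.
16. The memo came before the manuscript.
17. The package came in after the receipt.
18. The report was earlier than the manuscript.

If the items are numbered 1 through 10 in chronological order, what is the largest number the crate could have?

The crate must come before the package — 1 item forced after it.
Everything else can be placed before the crate in some valid order, so the crate can sit as late as position 10 − 1 = 9.

9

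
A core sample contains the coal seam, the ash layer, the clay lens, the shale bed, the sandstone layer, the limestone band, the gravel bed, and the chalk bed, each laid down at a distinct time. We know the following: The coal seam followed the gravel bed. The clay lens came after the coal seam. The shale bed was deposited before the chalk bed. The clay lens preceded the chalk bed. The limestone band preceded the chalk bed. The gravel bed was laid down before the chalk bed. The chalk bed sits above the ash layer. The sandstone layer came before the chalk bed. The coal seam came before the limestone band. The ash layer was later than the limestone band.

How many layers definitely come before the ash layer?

Directly stated before the ash layer: the limestone band.
The coal seam reaches the ash layer via the coal seam → the limestone band → the ash layer.
The gravel bed reaches the ash layer via the gravel bed → the coal seam → the limestone band → the ash layer.
That's the coal seam, the gravel bed, and the limestone band — 3 in all.

3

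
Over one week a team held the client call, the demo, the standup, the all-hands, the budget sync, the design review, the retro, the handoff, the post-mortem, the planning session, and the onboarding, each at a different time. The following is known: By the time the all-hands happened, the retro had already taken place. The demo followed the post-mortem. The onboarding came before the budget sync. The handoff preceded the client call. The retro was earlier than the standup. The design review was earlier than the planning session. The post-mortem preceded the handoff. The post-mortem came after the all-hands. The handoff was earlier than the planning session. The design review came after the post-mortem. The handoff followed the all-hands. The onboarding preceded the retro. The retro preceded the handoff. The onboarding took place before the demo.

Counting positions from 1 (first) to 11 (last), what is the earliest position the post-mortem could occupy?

4

The all-hands, the onboarding, and the retro must all come before the post-mortem — 3 forced predecessors.
Nothing else is forced ahead of the post-mortem, so its earliest slot is position 3 + 1 = 4.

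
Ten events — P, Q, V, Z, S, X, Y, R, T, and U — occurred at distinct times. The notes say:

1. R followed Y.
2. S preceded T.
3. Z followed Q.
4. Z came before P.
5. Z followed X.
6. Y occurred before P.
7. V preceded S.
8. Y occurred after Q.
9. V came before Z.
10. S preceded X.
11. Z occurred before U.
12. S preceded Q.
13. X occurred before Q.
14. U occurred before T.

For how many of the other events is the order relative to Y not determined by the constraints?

Forced before Y: Q, S, V, and X; forced after Y: P and R.
That leaves T, U, and Z with no forced order relative to Y — 3.

3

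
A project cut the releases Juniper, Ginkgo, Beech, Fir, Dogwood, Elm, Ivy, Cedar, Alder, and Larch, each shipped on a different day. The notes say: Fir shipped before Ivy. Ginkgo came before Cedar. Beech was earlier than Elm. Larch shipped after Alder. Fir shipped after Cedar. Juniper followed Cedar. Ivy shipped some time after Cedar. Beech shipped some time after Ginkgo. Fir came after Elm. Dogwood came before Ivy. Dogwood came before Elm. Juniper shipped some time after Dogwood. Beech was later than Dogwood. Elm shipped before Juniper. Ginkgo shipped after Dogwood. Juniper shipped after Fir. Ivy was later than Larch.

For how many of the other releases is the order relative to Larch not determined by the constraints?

7

Forced before Larch: Alder; forced after Larch: Ivy.
That leaves Beech, Cedar, Dogwood, Elm, Fir, Ginkgo, and Juniper with no forced order relative to Larch — 7.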